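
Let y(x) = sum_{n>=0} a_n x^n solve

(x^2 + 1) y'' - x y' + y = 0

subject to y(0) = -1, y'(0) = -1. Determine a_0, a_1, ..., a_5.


Ansatz: y(x) = sum_{n>=0} a_n x^n, so y'(x) = sum_{n>=1} n a_n x^(n-1) and y''(x) = sum_{n>=2} n(n-1) a_n x^(n-2).
Substitute into P(x) y'' + Q(x) y' + R(x) y = 0 with P(x) = x^2 + 1, Q(x) = -x, R(x) = 1, and match powers of x.
Initial conditions: a_0 = -1, a_1 = -1.
Setting the coefficient of each power of x to zero and solving order by order (substituting the coefficients already found):
  x^0: 2 a_2 + a_0 = 0  ->  2 a_2 = -a_0 = 1  ->  a_2 = 1/2
  x^1: 6 a_3 = 0  ->  a_3 = 0
  x^2: 12 a_4 + a_2 = 0  ->  12 a_4 = -a_2 = -1/2  ->  a_4 = -1/24
  x^3: 20 a_5 + 4 a_3 = 0  ->  20 a_5 = -4 a_3 = 0  ->  a_5 = 0
Truncated series: y(x) = -1 - x + (1/2) x^2 - (1/24) x^4 + O(x^6).

a_0 = -1; a_1 = -1; a_2 = 1/2; a_3 = 0; a_4 = -1/24; a_5 = 0


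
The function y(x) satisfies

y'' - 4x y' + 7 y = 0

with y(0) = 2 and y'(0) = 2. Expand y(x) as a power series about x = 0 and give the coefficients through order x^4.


Ansatz: y(x) = sum_{n>=0} a_n x^n, so y'(x) = sum_{n>=1} n a_n x^(n-1) and y''(x) = sum_{n>=2} n(n-1) a_n x^(n-2).
Substitute into P(x) y'' + Q(x) y' + R(x) y = 0 with P(x) = 1, Q(x) = -4x, R(x) = 7, and match powers of x.
Initial conditions: a_0 = 2, a_1 = 2.
Setting the coefficient of each power of x to zero and solving order by order (substituting the coefficients already found):
  x^0: 2 a_2 + 7 a_0 = 0  ->  2 a_2 = -7 a_0 = -14  ->  a_2 = -7
  x^1: 6 a_3 + 3 a_1 = 0  ->  6 a_3 = -3 a_1 = -6  ->  a_3 = -1
  x^2: 12 a_4 - a_2 = 0  ->  12 a_4 = a_2 = -7  ->  a_4 = -7/12
Truncated series: y(x) = 2 + 2 x - 7 x^2 - x^3 - (7/12) x^4 + O(x^5).

a_0 = 2; a_1 = 2; a_2 = -7; a_3 = -1; a_4 = -7/12


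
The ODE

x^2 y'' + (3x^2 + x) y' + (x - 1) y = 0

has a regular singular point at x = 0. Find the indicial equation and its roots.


Divide by x^2 to reach normal form y'' + P_1(x) y' + P_2(x) y = 0 with P_1(x) = 3 + 1/x and P_2(x) = 1/x - 1/x^2.
x = 0 is a singular point because the y'-coefficient 3 + 1/x has a pole at x = 0 and the y-coefficient 1/x - 1/x^2 has a pole at x = 0.
It is a regular singular point because x P_1(x) = p(x) = 3x + 1 and x^2 P_2(x) = q(x) = x - 1 are polynomials, hence analytic at x = 0.
p(0) = 1,  q(0) = -1.
Indicial equation: r(r-1) + p(0) r + q(0) = 0, i.e. r^2 + (p(0) - 1) r + q(0) = 0, i.e. r^2 - 1 = 0.
Discriminant: (0)^2 - 4(-1) = 4, so r = (0 ± 2)/2.
Solving: r_1 = 1, r_2 = -1.

indicial: r^2 - 1 = 0; roots r_1 = 1, r_2 = -1


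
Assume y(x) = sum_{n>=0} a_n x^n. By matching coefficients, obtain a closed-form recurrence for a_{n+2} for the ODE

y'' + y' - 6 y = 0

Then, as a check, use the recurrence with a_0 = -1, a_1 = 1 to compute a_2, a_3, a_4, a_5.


Substitute y = sum_n a_n x^n.
y''(x) has coefficient (n+2)(n+1) a_{n+2} at x^n;
y'(x) has coefficient (n+1) a_{n+1} at x^n;
-6 y(x) has coefficient -6 a_n at x^n.
Matching x^n: (n+2)(n+1) a_{n+2} + (n+1) a_{n+1} - 6 a_n = 0.
Thus a_{n+2} = [-(n+1) a_{n+1} + 6 a_n] / ((n+1)(n+2)).

Check with a_0 = -1, a_1 = 1 (apply the recurrence for n = 0, 1, 2, 3): a_0 = -1, a_1 = 1, a_2 = -7/2, a_3 = 13/6, a_4 = -55/24, a_5 = 133/120.

a_(n+2) = [-(n+1) a_(n+1) + 6 a_n] / ((n+1)(n+2)); check: a_0 = -1, a_1 = 1, a_2 = -7/2, a_3 = 13/6, a_4 = -55/24, a_5 = 133/120


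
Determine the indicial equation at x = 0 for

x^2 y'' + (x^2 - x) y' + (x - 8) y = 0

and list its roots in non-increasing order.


Divide by x^2 to reach normal form y'' + P_1(x) y' + P_2(x) y = 0 with P_1(x) = 1 - 1/x and P_2(x) = 1/x - 8/x^2.
x = 0 is a singular point because the y'-coefficient 1 - 1/x has a pole at x = 0 and the y-coefficient 1/x - 8/x^2 has a pole at x = 0.
It is a regular singular point because x P_1(x) = p(x) = x - 1 and x^2 P_2(x) = q(x) = x - 8 are polynomials, hence analytic at x = 0.
p(0) = -1,  q(0) = -8.
Indicial equation: r(r-1) + p(0) r + q(0) = 0, i.e. r^2 + (p(0) - 1) r + q(0) = 0, i.e. r^2 - 2 r - 8 = 0.
Discriminant: (-2)^2 - 4(-8) = 36, so r = (2 ± 6)/2.
Solving: r_1 = 4, r_2 = -2.

indicial: r^2 - 2 r - 8 = 0; roots r_1 = 4, r_2 = -2


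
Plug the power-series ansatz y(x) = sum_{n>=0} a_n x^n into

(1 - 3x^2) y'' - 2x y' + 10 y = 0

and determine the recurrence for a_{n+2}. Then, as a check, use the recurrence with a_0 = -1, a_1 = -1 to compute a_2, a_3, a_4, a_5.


Substitute y = sum_n a_n x^n.
(1 - 3 x^2) y'' contributes (n+2)(n+1) a_{n+2} - 3 n(n-1) a_n at x^n.
-2 x y'(x) contributes -2 n a_n at x^n.
10 y(x) contributes 10 a_n at x^n.
Matching x^n: (n+2)(n+1) a_{n+2} + (-3 n(n-1) - 2 n + 10) a_n = 0.
Thus a_{n+2} = (3 n(n-1) + 2 n - 10) / ((n+1)(n+2)) * a_n.

Check with a_0 = -1, a_1 = -1 (apply the recurrence for n = 0, 1, 2, 3): a_0 = -1, a_1 = -1, a_2 = 5, a_3 = 4/3, a_4 = 0, a_5 = 14/15.

a_(n+2) = (3 n(n-1) + 2 n - 10) / ((n+1)(n+2)) * a_n; check: a_0 = -1, a_1 = -1, a_2 = 5, a_3 = 4/3, a_4 = 0, a_5 = 14/15


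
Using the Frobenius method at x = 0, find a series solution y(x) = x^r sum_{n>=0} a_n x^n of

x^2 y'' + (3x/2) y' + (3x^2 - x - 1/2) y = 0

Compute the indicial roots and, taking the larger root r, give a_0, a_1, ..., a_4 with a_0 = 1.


Write in Frobenius form y'' + (p(x)/x) y' + (q(x)/x^2) y = 0:
  p(x) = 3/2,  q(x) = 3x^2 - x - 1/2.
Indicial equation: r(r-1) + (3/2) r + (-1/2) = 0 -> roots r_1 = 1/2, r_2 = -1.
Take r = r_1 = 1/2. Let y(x) = x^r sum_{n>=0} a_n x^n with a_0 = 1.
Substitute y = x^r sum a_n x^n and match x^{r+n}. The recurrence is
  D(n) a_n - 1 a_{n-1} + 3 a_{n-2} = 0,  where D(n) = (r+n)(r+n-1) + (3/2)(r+n) + (-1/2).
  a_n = [1 a_{n-1} - 3 a_{n-2}] / D(n).
Since the indicial polynomial factors as (r - r_1)(r - r_2), D(n) = (r_1 + n - r_1)(r_1 + n - r_2) = n(n + 3/2).
Evaluating step by step (a_0 = 1):
  n = 1: D(1) = 1(1 + 3/2) = 5/2; numerator = 1(1) = 1; a_1 = (1)/(5/2) = 2/5
  n = 2: D(2) = 2(2 + 3/2) = 7; numerator = 1(2/5) - 3(1) = -13/5; a_2 = (-13/5)/(7) = -13/35
  n = 3: D(3) = 3(3 + 3/2) = 27/2; numerator = 1(-13/35) - 3(2/5) = -11/7; a_3 = (-11/7)/(27/2) = -22/189
  n = 4: D(4) = 4(4 + 3/2) = 22; numerator = 1(-22/189) - 3(-13/35) = 943/945; a_4 = (943/945)/(22) = 943/20790

r = 1/2; a_0 = 1; a_1 = 2/5; a_2 = -13/35; a_3 = -22/189; a_4 = 943/20790


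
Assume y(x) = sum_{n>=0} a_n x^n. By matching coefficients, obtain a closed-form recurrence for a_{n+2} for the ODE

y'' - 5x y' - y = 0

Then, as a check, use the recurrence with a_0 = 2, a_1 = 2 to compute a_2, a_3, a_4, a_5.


Substitute y = sum_n a_n x^n.
y''(x) has coefficient (n+2)(n+1) a_{n+2} at x^n;
-5 x y'(x) has coefficient -5 n a_n at x^n (shift);
-y(x) has coefficient -1 a_n at x^n.
Matching x^n: (n+2)(n+1) a_{n+2} + (-5n - 1) a_n = 0.
Thus a_{n+2} = (5n + 1) / ((n+1)(n+2)) * a_n.

Check with a_0 = 2, a_1 = 2 (apply the recurrence for n = 0, 1, 2, 3): a_0 = 2, a_1 = 2, a_2 = 1, a_3 = 2, a_4 = 11/12, a_5 = 8/5.

a_(n+2) = (5n + 1) / ((n+1)(n+2)) * a_n; check: a_0 = 2, a_1 = 2, a_2 = 1, a_3 = 2, a_4 = 11/12, a_5 = 8/5


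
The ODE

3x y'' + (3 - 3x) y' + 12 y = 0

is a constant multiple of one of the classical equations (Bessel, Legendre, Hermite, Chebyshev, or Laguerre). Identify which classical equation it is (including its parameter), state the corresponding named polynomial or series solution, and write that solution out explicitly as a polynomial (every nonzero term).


All three coefficients share the factor 3; dividing through by 3 gives  x y'' + (1 - x) y' + 4 y = 0.
This matches the Laguerre equation x y'' + (1 - x) y' + n y = 0 with n = 4; the polynomial solution is L_4(x).
With y = sum_k a_k x^k, matching x^k gives (k+1)k a_{k+1} + (k+1) a_{k+1} - k a_k + n a_k = 0, i.e. (k+1)^2 a_{k+1} = (k - n) a_k = (k - 4) a_k. The right side vanishes at k = 4, so the series terminates at degree 4.
Standard normalization L_n(0) = 1 gives a_0 = 1. Work upward with a_{k+1} = (k - 4) a_k / (k+1)^2:
  a_1 = (0 - 4)(1) / 1^2 = -4/1 = -4
  a_2 = (1 - 4)(-4) / 2^2 = 12/4 = 3
  a_3 = (2 - 4)(3) / 3^2 = -6/9 = -2/3
  a_4 = (3 - 4)(-2/3) / 4^2 = (2/3)/16 = 1/24
Hence L_4(x) = x^4/24 - 2 x^3/3 + 3 x^2 - 4 x + 1.

L_4(x); series = x^4/24 - 2 x^3/3 + 3 x^2 - 4 x + 1


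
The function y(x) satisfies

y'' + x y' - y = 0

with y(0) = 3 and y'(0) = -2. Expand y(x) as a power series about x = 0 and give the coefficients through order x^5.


Ansatz: y(x) = sum_{n>=0} a_n x^n, so y'(x) = sum_{n>=1} n a_n x^(n-1) and y''(x) = sum_{n>=2} n(n-1) a_n x^(n-2).
Substitute into P(x) y'' + Q(x) y' + R(x) y = 0 with P(x) = 1, Q(x) = x, R(x) = -1, and match powers of x.
Initial conditions: a_0 = 3, a_1 = -2.
Setting the coefficient of each power of x to zero and solving order by order (substituting the coefficients already found):
  x^0: 2 a_2 - a_0 = 0  ->  2 a_2 = a_0 = 3  ->  a_2 = 3/2
  x^1: 6 a_3 = 0  ->  a_3 = 0
  x^2: 12 a_4 + a_2 = 0  ->  12 a_4 = -a_2 = -3/2  ->  a_4 = -1/8
  x^3: 20 a_5 + 2 a_3 = 0  ->  20 a_5 = -2 a_3 = 0  ->  a_5 = 0
Truncated series: y(x) = 3 - 2 x + (3/2) x^2 - (1/8) x^4 + O(x^6).

a_0 = 3; a_1 = -2; a_2 = 3/2; a_3 = 0; a_4 = -1/8; a_5 = 0


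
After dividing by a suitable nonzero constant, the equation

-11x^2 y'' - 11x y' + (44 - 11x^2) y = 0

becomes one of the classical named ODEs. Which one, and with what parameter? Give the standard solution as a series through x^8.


All three coefficients share the factor -11; dividing through by -11 gives  x^2 y'' + x y' + (x^2 - 4) y = 0.
This matches the Bessel equation x^2 y'' + x y' + (x^2 - nu^2) y = 0 with nu^2 = 4, so nu = 2; the solution bounded at x = 0 is J_2(x).
Frobenius at x = 0: indicial roots ±nu; for r = nu the recurrence k(k + 2nu) c_k = -c_{k-2} gives the standard series J_nu(x) = sum_{k>=0} (-1)^k / (k! (k+nu)!) (x/2)^(2k+nu). Evaluate the first 4 terms:
  k = 0: (-1)^0 / (0! * 2! * 2^2) x^2 = 1/(1*2*4) x^2 = (1/8) x^2
  k = 1: (-1)^1 / (1! * 3! * 2^4) x^4 = -1/(1*6*16) x^4 = (-1/96) x^4
  k = 2: (-1)^2 / (2! * 4! * 2^6) x^6 = 1/(2*24*64) x^6 = (1/3072) x^6
  k = 3: (-1)^3 / (3! * 5! * 2^8) x^8 = -1/(6*120*256) x^8 = (-1/184320) x^8
Hence J_2(x) = -x^8/184320 + x^6/3072 - x^4/96 + x^2/8 + ....

J_2(x); series = -x^8/184320 + x^6/3072 - x^4/96 + x^2/8


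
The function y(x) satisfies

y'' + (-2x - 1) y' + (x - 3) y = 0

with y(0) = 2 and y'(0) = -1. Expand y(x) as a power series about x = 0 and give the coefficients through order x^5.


Ansatz: y(x) = sum_{n>=0} a_n x^n, so y'(x) = sum_{n>=1} n a_n x^(n-1) and y''(x) = sum_{n>=2} n(n-1) a_n x^(n-2).
Substitute into P(x) y'' + Q(x) y' + R(x) y = 0 with P(x) = 1, Q(x) = -2x - 1, R(x) = x - 3, and match powers of x.
Initial conditions: a_0 = 2, a_1 = -1.
Setting the coefficient of each power of x to zero and solving order by order (substituting the coefficients already found):
  x^0: 2 a_2 - a_1 - 3 a_0 = 0  ->  2 a_2 = a_1 + 3 a_0 = 5  ->  a_2 = 5/2
  x^1: 6 a_3 - 2 a_2 - 5 a_1 + a_0 = 0  ->  6 a_3 = 2 a_2 + 5 a_1 - a_0 = -2  ->  a_3 = -1/3
  x^2: 12 a_4 - 3 a_3 - 7 a_2 + a_1 = 0  ->  12 a_4 = 3 a_3 + 7 a_2 - a_1 = 35/2  ->  a_4 = 35/24
  x^3: 20 a_5 - 4 a_4 - 9 a_3 + a_2 = 0  ->  20 a_5 = 4 a_4 + 9 a_3 - a_2 = 1/3  ->  a_5 = 1/60
Truncated series: y(x) = 2 - x + (5/2) x^2 - (1/3) x^3 + (35/24) x^4 + (1/60) x^5 + O(x^6).

a_0 = 2; a_1 = -1; a_2 = 5/2; a_3 = -1/3; a_4 = 35/24; a_5 = 1/60


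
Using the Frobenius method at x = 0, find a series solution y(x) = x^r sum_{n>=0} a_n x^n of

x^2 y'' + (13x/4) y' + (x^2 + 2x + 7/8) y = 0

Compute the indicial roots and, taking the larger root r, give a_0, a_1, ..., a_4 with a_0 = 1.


Write in Frobenius form y'' + (p(x)/x) y' + (q(x)/x^2) y = 0:
  p(x) = 13/4,  q(x) = x^2 + 2x + 7/8.
Indicial equation: r(r-1) + (13/4) r + (7/8) = 0 -> roots r_1 = -1/2, r_2 = -7/4.
Take r = r_1 = -1/2. Let y(x) = x^r sum_{n>=0} a_n x^n with a_0 = 1.
Substitute y = x^r sum a_n x^n and match x^{r+n}. The recurrence is
  D(n) a_n + 2 a_{n-1} + 1 a_{n-2} = 0,  where D(n) = (r+n)(r+n-1) + (13/4)(r+n) + (7/8).
  a_n = [-2 a_{n-1} - 1 a_{n-2}] / D(n).
Since the indicial polynomial factors as (r - r_1)(r - r_2), D(n) = (r_1 + n - r_1)(r_1 + n - r_2) = n(n + 5/4).
Evaluating step by step (a_0 = 1):
  n = 1: D(1) = 1(1 + 5/4) = 9/4; numerator = -2(1) = -2; a_1 = (-2)/(9/4) = -8/9
  n = 2: D(2) = 2(2 + 5/4) = 13/2; numerator = -2(-8/9) - 1(1) = 7/9; a_2 = (7/9)/(13/2) = 14/117
  n = 3: D(3) = 3(3 + 5/4) = 51/4; numerator = -2(14/117) - 1(-8/9) = 76/117; a_3 = (76/117)/(51/4) = 304/5967
  n = 4: D(4) = 4(4 + 5/4) = 21; numerator = -2(304/5967) - 1(14/117) = -1322/5967; a_4 = (-1322/5967)/(21) = -1322/125307

r = -1/2; a_0 = 1; a_1 = -8/9; a_2 = 14/117; a_3 = 304/5967; a_4 = -1322/125307


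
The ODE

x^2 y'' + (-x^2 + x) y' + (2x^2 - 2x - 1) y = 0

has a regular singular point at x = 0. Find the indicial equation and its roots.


Divide by x^2 to reach normal form y'' + P_1(x) y' + P_2(x) y = 0 with P_1(x) = -1 + 1/x and P_2(x) = 2 - 2/x - 1/x^2.
x = 0 is a singular point because the y'-coefficient -1 + 1/x has a pole at x = 0 and the y-coefficient 2 - 2/x - 1/x^2 has a pole at x = 0.
It is a regular singular point because x P_1(x) = p(x) = 1 - x and x^2 P_2(x) = q(x) = 2x^2 - 2x - 1 are polynomials, hence analytic at x = 0.
p(0) = 1,  q(0) = -1.
Indicial equation: r(r-1) + p(0) r + q(0) = 0, i.e. r^2 + (p(0) - 1) r + q(0) = 0, i.e. r^2 - 1 = 0.
Discriminant: (0)^2 - 4(-1) = 4, so r = (0 ± 2)/2.
Solving: r_1 = 1, r_2 = -1.

indicial: r^2 - 1 = 0; roots r_1 = 1, r_2 = -1


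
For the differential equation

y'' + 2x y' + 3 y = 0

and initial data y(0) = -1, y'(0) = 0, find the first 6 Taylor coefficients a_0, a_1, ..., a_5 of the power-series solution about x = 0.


Ansatz: y(x) = sum_{n>=0} a_n x^n, so y'(x) = sum_{n>=1} n a_n x^(n-1) and y''(x) = sum_{n>=2} n(n-1) a_n x^(n-2).
Substitute into P(x) y'' + Q(x) y' + R(x) y = 0 with P(x) = 1, Q(x) = 2x, R(x) = 3, and match powers of x.
Initial conditions: a_0 = -1, a_1 = 0.
Setting the coefficient of each power of x to zero and solving order by order (substituting the coefficients already found):
  x^0: 2 a_2 + 3 a_0 = 0  ->  2 a_2 = -3 a_0 = 3  ->  a_2 = 3/2
  x^1: 6 a_3 + 5 a_1 = 0  ->  6 a_3 = -5 a_1 = 0  ->  a_3 = 0
  x^2: 12 a_4 + 7 a_2 = 0  ->  12 a_4 = -7 a_2 = -21/2  ->  a_4 = -7/8
  x^3: 20 a_5 + 9 a_3 = 0  ->  20 a_5 = -9 a_3 = 0  ->  a_5 = 0
Truncated series: y(x) = -1 + (3/2) x^2 - (7/8) x^4 + O(x^6).

a_0 = -1; a_1 = 0; a_2 = 3/2; a_3 = 0; a_4 = -7/8; a_5 = 0


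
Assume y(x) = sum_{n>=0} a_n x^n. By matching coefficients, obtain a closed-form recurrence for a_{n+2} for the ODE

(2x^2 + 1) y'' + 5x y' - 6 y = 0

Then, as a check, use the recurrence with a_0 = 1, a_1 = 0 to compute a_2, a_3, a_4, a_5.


Substitute y = sum_n a_n x^n.
(1 + 2 x^2) y'' contributes (n+2)(n+1) a_{n+2} + 2 n(n-1) a_n at x^n.
5 x y'(x) contributes 5 n a_n at x^n.
-6 y(x) contributes -6 a_n at x^n.
Matching x^n: (n+2)(n+1) a_{n+2} + (2 n(n-1) + 5 n - 6) a_n = 0.
Thus a_{n+2} = (-2 n(n-1) - 5 n + 6) / ((n+1)(n+2)) * a_n.

Check with a_0 = 1, a_1 = 0 (apply the recurrence for n = 0, 1, 2, 3): a_0 = 1, a_1 = 0, a_2 = 3, a_3 = 0, a_4 = -2, a_5 = 0.

a_(n+2) = (-2 n(n-1) - 5 n + 6) / ((n+1)(n+2)) * a_n; check: a_0 = 1, a_1 = 0, a_2 = 3, a_3 = 0, a_4 = -2, a_5 = 0


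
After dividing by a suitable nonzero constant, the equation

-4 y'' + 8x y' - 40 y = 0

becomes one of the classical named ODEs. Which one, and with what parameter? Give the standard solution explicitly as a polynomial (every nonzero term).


All three coefficients share the factor -4; dividing through by -4 gives  y'' - 2x y' + 10 y = 0.
This matches the Hermite equation y'' - 2x y' + 2n y = 0 with 2n = 10, so n = 5; the polynomial solution is H_5(x).
With y = sum_k a_k x^k, matching x^k gives (k+2)(k+1) a_{k+2} = 2(k - n) a_k = 2(k - 5) a_k. The right side vanishes at k = 5, so the series with the parity of 5 terminates at degree 5.
Standard normalization: leading coefficient of H_n is 2^n, so a_5 = 2^5 = 32. Work downward with a_k = (k+1)(k+2) a_{k+2} / (2(k - n)):
  a_3 = (4)(5)(32) / (2(3 - 5)) = 640/(-4) = -160
  a_1 = (2)(3)(-160) / (2(1 - 5)) = -960/(-8) = 120
Hence H_5(x) = 32 x^5 - 160 x^3 + 120 x.

H_5(x); series = 32 x^5 - 160 x^3 + 120 x


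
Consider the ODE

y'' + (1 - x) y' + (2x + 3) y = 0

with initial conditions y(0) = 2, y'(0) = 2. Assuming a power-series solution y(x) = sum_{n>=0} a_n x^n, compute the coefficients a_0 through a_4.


Ansatz: y(x) = sum_{n>=0} a_n x^n, so y'(x) = sum_{n>=1} n a_n x^(n-1) and y''(x) = sum_{n>=2} n(n-1) a_n x^(n-2).
Substitute into P(x) y'' + Q(x) y' + R(x) y = 0 with P(x) = 1, Q(x) = 1 - x, R(x) = 2x + 3, and match powers of x.
Initial conditions: a_0 = 2, a_1 = 2.
Setting the coefficient of each power of x to zero and solving order by order (substituting the coefficients already found):
  x^0: 2 a_2 + a_1 + 3 a_0 = 0  ->  2 a_2 = -a_1 - 3 a_0 = -8  ->  a_2 = -4
  x^1: 6 a_3 + 2 a_2 + 2 a_1 + 2 a_0 = 0  ->  6 a_3 = -2 a_2 - 2 a_1 - 2 a_0 = 0  ->  a_3 = 0
  x^2: 12 a_4 + 3 a_3 + a_2 + 2 a_1 = 0  ->  12 a_4 = -3 a_3 - a_2 - 2 a_1 = 0  ->  a_4 = 0
Truncated series: y(x) = 2 + 2 x - 4 x^2 + O(x^5).

a_0 = 2; a_1 = 2; a_2 = -4; a_3 = 0; a_4 = 0


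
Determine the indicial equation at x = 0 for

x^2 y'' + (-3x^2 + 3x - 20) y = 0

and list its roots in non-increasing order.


Divide by x^2 to reach normal form y'' + P_1(x) y' + P_2(x) y = 0 with P_1(x) = 0 and P_2(x) = -3 + 3/x - 20/x^2.
x = 0 is a singular point because the y-coefficient -3 + 3/x - 20/x^2 has a pole at x = 0.
It is a regular singular point because x P_1(x) = p(x) = 0 and x^2 P_2(x) = q(x) = -3x^2 + 3x - 20 are polynomials, hence analytic at x = 0.
p(0) = 0,  q(0) = -20.
Indicial equation: r(r-1) + p(0) r + q(0) = 0, i.e. r^2 + (p(0) - 1) r + q(0) = 0, i.e. r^2 - 1 r - 20 = 0.
Discriminant: (-1)^2 - 4(-20) = 81, so r = (1 ± 9)/2.
Solving: r_1 = 5, r_2 = -4.

indicial: r^2 - 1 r - 20 = 0; roots r_1 = 5, r_2 = -4


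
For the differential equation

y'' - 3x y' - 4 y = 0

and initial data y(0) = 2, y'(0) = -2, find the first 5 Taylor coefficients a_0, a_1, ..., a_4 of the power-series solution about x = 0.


Ansatz: y(x) = sum_{n>=0} a_n x^n, so y'(x) = sum_{n>=1} n a_n x^(n-1) and y''(x) = sum_{n>=2} n(n-1) a_n x^(n-2).
Substitute into P(x) y'' + Q(x) y' + R(x) y = 0 with P(x) = 1, Q(x) = -3x, R(x) = -4, and match powers of x.
Initial conditions: a_0 = 2, a_1 = -2.
Setting the coefficient of each power of x to zero and solving order by order (substituting the coefficients already found):
  x^0: 2 a_2 - 4 a_0 = 0  ->  2 a_2 = 4 a_0 = 8  ->  a_2 = 4
  x^1: 6 a_3 - 7 a_1 = 0  ->  6 a_3 = 7 a_1 = -14  ->  a_3 = -7/3
  x^2: 12 a_4 - 10 a_2 = 0  ->  12 a_4 = 10 a_2 = 40  ->  a_4 = 10/3
Truncated series: y(x) = 2 - 2 x + 4 x^2 - (7/3) x^3 + (10/3) x^4 + O(x^5).

a_0 = 2; a_1 = -2; a_2 = 4; a_3 = -7/3; a_4 = 10/3


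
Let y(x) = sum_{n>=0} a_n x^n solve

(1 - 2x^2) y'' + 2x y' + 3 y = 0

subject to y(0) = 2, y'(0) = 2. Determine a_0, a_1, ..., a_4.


Ansatz: y(x) = sum_{n>=0} a_n x^n, so y'(x) = sum_{n>=1} n a_n x^(n-1) and y''(x) = sum_{n>=2} n(n-1) a_n x^(n-2).
Substitute into P(x) y'' + Q(x) y' + R(x) y = 0 with P(x) = 1 - 2x^2, Q(x) = 2x, R(x) = 3, and match powers of x.
Initial conditions: a_0 = 2, a_1 = 2.
Setting the coefficient of each power of x to zero and solving order by order (substituting the coefficients already found):
  x^0: 2 a_2 + 3 a_0 = 0  ->  2 a_2 = -3 a_0 = -6  ->  a_2 = -3
  x^1: 6 a_3 + 5 a_1 = 0  ->  6 a_3 = -5 a_1 = -10  ->  a_3 = -5/3
  x^2: 12 a_4 + 3 a_2 = 0  ->  12 a_4 = -3 a_2 = 9  ->  a_4 = 3/4
Truncated series: y(x) = 2 + 2 x - 3 x^2 - (5/3) x^3 + (3/4) x^4 + O(x^5).

a_0 = 2; a_1 = 2; a_2 = -3; a_3 = -5/3; a_4 = 3/4


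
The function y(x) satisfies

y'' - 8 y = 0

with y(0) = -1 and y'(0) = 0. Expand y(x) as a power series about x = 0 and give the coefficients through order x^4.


Ansatz: y(x) = sum_{n>=0} a_n x^n, so y'(x) = sum_{n>=1} n a_n x^(n-1) and y''(x) = sum_{n>=2} n(n-1) a_n x^(n-2).
Substitute into P(x) y'' + Q(x) y' + R(x) y = 0 with P(x) = 1, Q(x) = 0, R(x) = -8, and match powers of x.
Initial conditions: a_0 = -1, a_1 = 0.
Setting the coefficient of each power of x to zero and solving order by order (substituting the coefficients already found):
  x^0: 2 a_2 - 8 a_0 = 0  ->  2 a_2 = 8 a_0 = -8  ->  a_2 = -4
  x^1: 6 a_3 - 8 a_1 = 0  ->  6 a_3 = 8 a_1 = 0  ->  a_3 = 0
  x^2: 12 a_4 - 8 a_2 = 0  ->  12 a_4 = 8 a_2 = -32  ->  a_4 = -8/3
Truncated series: y(x) = -1 - 4 x^2 - (8/3) x^4 + O(x^5).

a_0 = -1; a_1 = 0; a_2 = -4; a_3 = 0; a_4 = -8/3


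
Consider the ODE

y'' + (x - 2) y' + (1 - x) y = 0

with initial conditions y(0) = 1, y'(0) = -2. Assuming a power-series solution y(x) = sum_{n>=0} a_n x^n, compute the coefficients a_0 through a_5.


Ansatz: y(x) = sum_{n>=0} a_n x^n, so y'(x) = sum_{n>=1} n a_n x^(n-1) and y''(x) = sum_{n>=2} n(n-1) a_n x^(n-2).
Substitute into P(x) y'' + Q(x) y' + R(x) y = 0 with P(x) = 1, Q(x) = x - 2, R(x) = 1 - x, and match powers of x.
Initial conditions: a_0 = 1, a_1 = -2.
Setting the coefficient of each power of x to zero and solving order by order (substituting the coefficients already found):
  x^0: 2 a_2 - 2 a_1 + a_0 = 0  ->  2 a_2 = 2 a_1 - a_0 = -5  ->  a_2 = -5/2
  x^1: 6 a_3 - 4 a_2 + 2 a_1 - a_0 = 0  ->  6 a_3 = 4 a_2 - 2 a_1 + a_0 = -5  ->  a_3 = -5/6
  x^2: 12 a_4 - 6 a_3 + 3 a_2 - a_1 = 0  ->  12 a_4 = 6 a_3 - 3 a_2 + a_1 = 1/2  ->  a_4 = 1/24
  x^3: 20 a_5 - 8 a_4 + 4 a_3 - a_2 = 0  ->  20 a_5 = 8 a_4 - 4 a_3 + a_2 = 7/6  ->  a_5 = 7/120
Truncated series: y(x) = 1 - 2 x - (5/2) x^2 - (5/6) x^3 + (1/24) x^4 + (7/120) x^5 + O(x^6).

a_0 = 1; a_1 = -2; a_2 = -5/2; a_3 = -5/6; a_4 = 1/24; a_5 = 7/120


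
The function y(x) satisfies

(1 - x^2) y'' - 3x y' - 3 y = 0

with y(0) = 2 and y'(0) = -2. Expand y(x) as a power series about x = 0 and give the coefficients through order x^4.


Ansatz: y(x) = sum_{n>=0} a_n x^n, so y'(x) = sum_{n>=1} n a_n x^(n-1) and y''(x) = sum_{n>=2} n(n-1) a_n x^(n-2).
Substitute into P(x) y'' + Q(x) y' + R(x) y = 0 with P(x) = 1 - x^2, Q(x) = -3x, R(x) = -3, and match powers of x.
Initial conditions: a_0 = 2, a_1 = -2.
Setting the coefficient of each power of x to zero and solving order by order (substituting the coefficients already found):
  x^0: 2 a_2 - 3 a_0 = 0  ->  2 a_2 = 3 a_0 = 6  ->  a_2 = 3
  x^1: 6 a_3 - 6 a_1 = 0  ->  6 a_3 = 6 a_1 = -12  ->  a_3 = -2
  x^2: 12 a_4 - 11 a_2 = 0  ->  12 a_4 = 11 a_2 = 33  ->  a_4 = 11/4
Truncated series: y(x) = 2 - 2 x + 3 x^2 - 2 x^3 + (11/4) x^4 + O(x^5).

a_0 = 2; a_1 = -2; a_2 = 3; a_3 = -2; a_4 = 11/4


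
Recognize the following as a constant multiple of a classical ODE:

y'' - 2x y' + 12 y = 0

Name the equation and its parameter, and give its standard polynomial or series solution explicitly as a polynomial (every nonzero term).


The equation is already in a standard form:  y'' - 2x y' + 12 y = 0.
This matches the Hermite equation y'' - 2x y' + 2n y = 0 with 2n = 12, so n = 6; the polynomial solution is H_6(x).
With y = sum_k a_k x^k, matching x^k gives (k+2)(k+1) a_{k+2} = 2(k - n) a_k = 2(k - 6) a_k. The right side vanishes at k = 6, so the series with the parity of 6 terminates at degree 6.
Standard normalization: leading coefficient of H_n is 2^n, so a_6 = 2^6 = 64. Work downward with a_k = (k+1)(k+2) a_{k+2} / (2(k - n)):
  a_4 = (5)(6)(64) / (2(4 - 6)) = 1920/(-4) = -480
  a_2 = (3)(4)(-480) / (2(2 - 6)) = -5760/(-8) = 720
  a_0 = (1)(2)(720) / (2(0 - 6)) = 1440/(-12) = -120
Hence H_6(x) = 64 x^6 - 480 x^4 + 720 x^2 - 120.

H_6(x); series = 64 x^6 - 480 x^4 + 720 x^2 - 120


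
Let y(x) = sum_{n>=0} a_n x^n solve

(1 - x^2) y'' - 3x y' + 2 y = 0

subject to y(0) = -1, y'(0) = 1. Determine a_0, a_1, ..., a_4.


Ansatz: y(x) = sum_{n>=0} a_n x^n, so y'(x) = sum_{n>=1} n a_n x^(n-1) and y''(x) = sum_{n>=2} n(n-1) a_n x^(n-2).
Substitute into P(x) y'' + Q(x) y' + R(x) y = 0 with P(x) = 1 - x^2, Q(x) = -3x, R(x) = 2, and match powers of x.
Initial conditions: a_0 = -1, a_1 = 1.
Setting the coefficient of each power of x to zero and solving order by order (substituting the coefficients already found):
  x^0: 2 a_2 + 2 a_0 = 0  ->  2 a_2 = -2 a_0 = 2  ->  a_2 = 1
  x^1: 6 a_3 - a_1 = 0  ->  6 a_3 = a_1 = 1  ->  a_3 = 1/6
  x^2: 12 a_4 - 6 a_2 = 0  ->  12 a_4 = 6 a_2 = 6  ->  a_4 = 1/2
Truncated series: y(x) = -1 + x + x^2 + (1/6) x^3 + (1/2) x^4 + O(x^5).

a_0 = -1; a_1 = 1; a_2 = 1; a_3 = 1/6; a_4 = 1/2


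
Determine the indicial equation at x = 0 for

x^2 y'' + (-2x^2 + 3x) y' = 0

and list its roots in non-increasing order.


Divide by x^2 to reach normal form y'' + P_1(x) y' + P_2(x) y = 0 with P_1(x) = -2 + 3/x and P_2(x) = 0.
x = 0 is a singular point because the y'-coefficient -2 + 3/x has a pole at x = 0.
It is a regular singular point because x P_1(x) = p(x) = 3 - 2x and x^2 P_2(x) = q(x) = 0 are polynomials, hence analytic at x = 0.
p(0) = 3,  q(0) = 0.
Indicial equation: r(r-1) + p(0) r + q(0) = 0, i.e. r^2 + (p(0) - 1) r + q(0) = 0, i.e. r^2 + 2 r = 0.
Discriminant: (2)^2 - 4(0) = 4, so r = (-2 ± 2)/2.
Solving: r_1 = 0, r_2 = -2.

indicial: r^2 + 2 r = 0; roots r_1 = 0, r_2 = -2


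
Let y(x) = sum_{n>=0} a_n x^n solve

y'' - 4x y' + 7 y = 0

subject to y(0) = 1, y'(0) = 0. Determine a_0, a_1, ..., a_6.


Ansatz: y(x) = sum_{n>=0} a_n x^n, so y'(x) = sum_{n>=1} n a_n x^(n-1) and y''(x) = sum_{n>=2} n(n-1) a_n x^(n-2).
Substitute into P(x) y'' + Q(x) y' + R(x) y = 0 with P(x) = 1, Q(x) = -4x, R(x) = 7, and match powers of x.
Initial conditions: a_0 = 1, a_1 = 0.
Setting the coefficient of each power of x to zero and solving order by order (substituting the coefficients already found):
  x^0: 2 a_2 + 7 a_0 = 0  ->  2 a_2 = -7 a_0 = -7  ->  a_2 = -7/2
  x^1: 6 a_3 + 3 a_1 = 0  ->  6 a_3 = -3 a_1 = 0  ->  a_3 = 0
  x^2: 12 a_4 - a_2 = 0  ->  12 a_4 = a_2 = -7/2  ->  a_4 = -7/24
  x^3: 20 a_5 - 5 a_3 = 0  ->  20 a_5 = 5 a_3 = 0  ->  a_5 = 0
  x^4: 30 a_6 - 9 a_4 = 0  ->  30 a_6 = 9 a_4 = -21/8  ->  a_6 = -7/80
Truncated series: y(x) = 1 - (7/2) x^2 - (7/24) x^4 - (7/80) x^6 + O(x^7).

a_0 = 1; a_1 = 0; a_2 = -7/2; a_3 = 0; a_4 = -7/24; a_5 = 0; a_6 = -7/80


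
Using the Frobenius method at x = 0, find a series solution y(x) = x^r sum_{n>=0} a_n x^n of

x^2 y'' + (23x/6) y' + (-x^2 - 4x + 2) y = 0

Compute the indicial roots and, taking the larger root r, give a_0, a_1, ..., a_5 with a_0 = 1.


Write in Frobenius form y'' + (p(x)/x) y' + (q(x)/x^2) y = 0:
  p(x) = 23/6,  q(x) = -x^2 - 4x + 2.
Indicial equation: r(r-1) + (23/6) r + (2) = 0 -> roots r_1 = -4/3, r_2 = -3/2.
Take r = r_1 = -4/3. Let y(x) = x^r sum_{n>=0} a_n x^n with a_0 = 1.
Substitute y = x^r sum a_n x^n and match x^{r+n}. The recurrence is
  D(n) a_n - 4 a_{n-1} - 1 a_{n-2} = 0,  where D(n) = (r+n)(r+n-1) + (23/6)(r+n) + (2).
  a_n = [4 a_{n-1} + 1 a_{n-2}] / D(n).
Since the indicial polynomial factors as (r - r_1)(r - r_2), D(n) = (r_1 + n - r_1)(r_1 + n - r_2) = n(n + 1/6).
Evaluating step by step (a_0 = 1):
  n = 1: D(1) = 1(1 + 1/6) = 7/6; numerator = 4(1) = 4; a_1 = (4)/(7/6) = 24/7
  n = 2: D(2) = 2(2 + 1/6) = 13/3; numerator = 4(24/7) + 1(1) = 103/7; a_2 = (103/7)/(13/3) = 309/91
  n = 3: D(3) = 3(3 + 1/6) = 19/2; numerator = 4(309/91) + 1(24/7) = 1548/91; a_3 = (1548/91)/(19/2) = 3096/1729
  n = 4: D(4) = 4(4 + 1/6) = 50/3; numerator = 4(3096/1729) + 1(309/91) = 18255/1729; a_4 = (18255/1729)/(50/3) = 10953/17290
  n = 5: D(5) = 5(5 + 1/6) = 155/6; numerator = 4(10953/17290) + 1(3096/1729) = 37386/8645; a_5 = (37386/8645)/(155/6) = 7236/43225

r = -4/3; a_0 = 1; a_1 = 24/7; a_2 = 309/91; a_3 = 3096/1729; a_4 = 10953/17290; a_5 = 7236/43225


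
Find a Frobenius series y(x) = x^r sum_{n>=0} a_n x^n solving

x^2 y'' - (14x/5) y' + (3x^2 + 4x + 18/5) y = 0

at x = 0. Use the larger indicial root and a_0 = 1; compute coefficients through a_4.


Write in Frobenius form y'' + (p(x)/x) y' + (q(x)/x^2) y = 0:
  p(x) = -14/5,  q(x) = 3x^2 + 4x + 18/5.
Indicial equation: r(r-1) + (-14/5) r + (18/5) = 0 -> roots r_1 = 2, r_2 = 9/5.
Take r = r_1 = 2. Let y(x) = x^r sum_{n>=0} a_n x^n with a_0 = 1.
Substitute y = x^r sum a_n x^n and match x^{r+n}. The recurrence is
  D(n) a_n + 4 a_{n-1} + 3 a_{n-2} = 0,  where D(n) = (r+n)(r+n-1) + (-14/5)(r+n) + (18/5).
  a_n = [-4 a_{n-1} - 3 a_{n-2}] / D(n).
Since the indicial polynomial factors as (r - r_1)(r - r_2), D(n) = (r_1 + n - r_1)(r_1 + n - r_2) = n(n + 1/5).
Evaluating step by step (a_0 = 1):
  n = 1: D(1) = 1(1 + 1/5) = 6/5; numerator = -4(1) = -4; a_1 = (-4)/(6/5) = -10/3
  n = 2: D(2) = 2(2 + 1/5) = 22/5; numerator = -4(-10/3) - 3(1) = 31/3; a_2 = (31/3)/(22/5) = 155/66
  n = 3: D(3) = 3(3 + 1/5) = 48/5; numerator = -4(155/66) - 3(-10/3) = 20/33; a_3 = (20/33)/(48/5) = 25/396
  n = 4: D(4) = 4(4 + 1/5) = 84/5; numerator = -4(25/396) - 3(155/66) = -1445/198; a_4 = (-1445/198)/(84/5) = -7225/16632

r = 2; a_0 = 1; a_1 = -10/3; a_2 = 155/66; a_3 = 25/396; a_4 = -7225/16632


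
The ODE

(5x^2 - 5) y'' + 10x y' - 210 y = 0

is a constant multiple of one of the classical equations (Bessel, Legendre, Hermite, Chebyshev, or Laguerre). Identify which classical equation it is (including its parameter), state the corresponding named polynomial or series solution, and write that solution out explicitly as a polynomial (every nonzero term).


All three coefficients share the factor -5; dividing through by -5 gives  (1 - x^2) y'' - 2x y' + 42 y = 0.
This matches the Legendre equation (1 - x^2) y'' - 2x y' + n(n+1) y = 0 (note the -2x y' term) with n(n+1) = 42, so n = 6; the polynomial solution is P_6(x).
With y = sum_k a_k x^k, matching x^k gives (k+2)(k+1) a_{k+2} = [k(k+1) - n(n+1)] a_k = (k - 6)(k + 7) a_k. The right side vanishes at k = 6, so the series with the parity of 6 terminates at degree 6.
Standard normalization (P_n(1) = 1): leading coefficient (2n)!/(2^n (n!)^2) = 479001600/(64*518400) = 231/16, so a_6 = 231/16. Work downward with a_k = (k+1)(k+2) a_{k+2} / ((k - 6)(k + 7)):
  a_4 = (5)(6)(231/16) / ((4 - 6)(4 + 7)) = (3465/8)/(-22) = -315/16
  a_2 = (3)(4)(-315/16) / ((2 - 6)(2 + 7)) = (-945/4)/(-36) = 105/16
  a_0 = (1)(2)(105/16) / ((0 - 6)(0 + 7)) = (105/8)/(-42) = -5/16
Hence P_6(x) = 231 x^6/16 - 315 x^4/16 + 105 x^2/16 - 5/16.

P_6(x); series = 231 x^6/16 - 315 x^4/16 + 105 x^2/16 - 5/16


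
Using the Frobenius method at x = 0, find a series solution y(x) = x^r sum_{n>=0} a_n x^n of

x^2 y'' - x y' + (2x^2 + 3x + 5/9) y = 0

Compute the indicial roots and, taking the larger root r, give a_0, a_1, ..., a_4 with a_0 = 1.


Write in Frobenius form y'' + (p(x)/x) y' + (q(x)/x^2) y = 0:
  p(x) = -1,  q(x) = 2x^2 + 3x + 5/9.
Indicial equation: r(r-1) + (-1) r + (5/9) = 0 -> roots r_1 = 5/3, r_2 = 1/3.
Take r = r_1 = 5/3. Let y(x) = x^r sum_{n>=0} a_n x^n with a_0 = 1.
Substitute y = x^r sum a_n x^n and match x^{r+n}. The recurrence is
  D(n) a_n + 3 a_{n-1} + 2 a_{n-2} = 0,  where D(n) = (r+n)(r+n-1) + (-1)(r+n) + (5/9).
  a_n = [-3 a_{n-1} - 2 a_{n-2}] / D(n).
Since the indicial polynomial factors as (r - r_1)(r - r_2), D(n) = (r_1 + n - r_1)(r_1 + n - r_2) = n(n + 4/3).
Evaluating step by step (a_0 = 1):
  n = 1: D(1) = 1(1 + 4/3) = 7/3; numerator = -3(1) = -3; a_1 = (-3)/(7/3) = -9/7
  n = 2: D(2) = 2(2 + 4/3) = 20/3; numerator = -3(-9/7) - 2(1) = 13/7; a_2 = (13/7)/(20/3) = 39/140
  n = 3: D(3) = 3(3 + 4/3) = 13; numerator = -3(39/140) - 2(-9/7) = 243/140; a_3 = (243/140)/(13) = 243/1820
  n = 4: D(4) = 4(4 + 4/3) = 64/3; numerator = -3(243/1820) - 2(39/140) = -249/260; a_4 = (-249/260)/(64/3) = -747/16640

r = 5/3; a_0 = 1; a_1 = -9/7; a_2 = 39/140; a_3 = 243/1820; a_4 = -747/16640


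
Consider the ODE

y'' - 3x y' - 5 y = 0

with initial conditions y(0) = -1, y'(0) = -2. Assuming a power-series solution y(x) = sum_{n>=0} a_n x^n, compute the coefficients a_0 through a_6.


Ansatz: y(x) = sum_{n>=0} a_n x^n, so y'(x) = sum_{n>=1} n a_n x^(n-1) and y''(x) = sum_{n>=2} n(n-1) a_n x^(n-2).
Substitute into P(x) y'' + Q(x) y' + R(x) y = 0 with P(x) = 1, Q(x) = -3x, R(x) = -5, and match powers of x.
Initial conditions: a_0 = -1, a_1 = -2.
Setting the coefficient of each power of x to zero and solving order by order (substituting the coefficients already found):
  x^0: 2 a_2 - 5 a_0 = 0  ->  2 a_2 = 5 a_0 = -5  ->  a_2 = -5/2
  x^1: 6 a_3 - 8 a_1 = 0  ->  6 a_3 = 8 a_1 = -16  ->  a_3 = -8/3
  x^2: 12 a_4 - 11 a_2 = 0  ->  12 a_4 = 11 a_2 = -55/2  ->  a_4 = -55/24
  x^3: 20 a_5 - 14 a_3 = 0  ->  20 a_5 = 14 a_3 = -112/3  ->  a_5 = -28/15
  x^4: 30 a_6 - 17 a_4 = 0  ->  30 a_6 = 17 a_4 = -935/24  ->  a_6 = -187/144
Truncated series: y(x) = -1 - 2 x - (5/2) x^2 - (8/3) x^3 - (55/24) x^4 - (28/15) x^5 - (187/144) x^6 + O(x^7).

a_0 = -1; a_1 = -2; a_2 = -5/2; a_3 = -8/3; a_4 = -55/24; a_5 = -28/15; a_6 = -187/144


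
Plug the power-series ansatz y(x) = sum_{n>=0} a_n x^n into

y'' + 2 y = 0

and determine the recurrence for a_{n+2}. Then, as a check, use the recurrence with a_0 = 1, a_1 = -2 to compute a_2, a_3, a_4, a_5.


Substitute y = sum_n a_n x^n into y'' + (const) y = 0.
y''(x) = sum_{n>=0} (n+2)(n+1) a_{n+2} x^n.
The ODE becomes sum_n [(n+2)(n+1) a_{n+2} + 2 a_n] x^n = 0.
Setting each coefficient to zero gives the recurrence:
  (n+2)(n+1) a_{n+2} + 2 a_n = 0,
  a_{n+2} = -2 / ((n+1)(n+2)) a_n.

Check with a_0 = 1, a_1 = -2 (apply the recurrence for n = 0, 1, 2, 3): a_0 = 1, a_1 = -2, a_2 = -1, a_3 = 2/3, a_4 = 1/6, a_5 = -1/15.

a_{n+2} = -2/((n+1)(n+2)) * a_n; check: a_0 = 1, a_1 = -2, a_2 = -1, a_3 = 2/3, a_4 = 1/6, a_5 = -1/15


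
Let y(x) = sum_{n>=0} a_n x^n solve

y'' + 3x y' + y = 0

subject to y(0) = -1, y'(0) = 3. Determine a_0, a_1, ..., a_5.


Ansatz: y(x) = sum_{n>=0} a_n x^n, so y'(x) = sum_{n>=1} n a_n x^(n-1) and y''(x) = sum_{n>=2} n(n-1) a_n x^(n-2).
Substitute into P(x) y'' + Q(x) y' + R(x) y = 0 with P(x) = 1, Q(x) = 3x, R(x) = 1, and match powers of x.
Initial conditions: a_0 = -1, a_1 = 3.
Setting the coefficient of each power of x to zero and solving order by order (substituting the coefficients already found):
  x^0: 2 a_2 + a_0 = 0  ->  2 a_2 = -a_0 = 1  ->  a_2 = 1/2
  x^1: 6 a_3 + 4 a_1 = 0  ->  6 a_3 = -4 a_1 = -12  ->  a_3 = -2
  x^2: 12 a_4 + 7 a_2 = 0  ->  12 a_4 = -7 a_2 = -7/2  ->  a_4 = -7/24
  x^3: 20 a_5 + 10 a_3 = 0  ->  20 a_5 = -10 a_3 = 20  ->  a_5 = 1
Truncated series: y(x) = -1 + 3 x + (1/2) x^2 - 2 x^3 - (7/24) x^4 + x^5 + O(x^6).

a_0 = -1; a_1 = 3; a_2 = 1/2; a_3 = -2; a_4 = -7/24; a_5 = 1


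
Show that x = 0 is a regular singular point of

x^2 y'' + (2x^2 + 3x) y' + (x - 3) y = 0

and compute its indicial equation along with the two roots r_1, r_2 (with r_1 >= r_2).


Divide by x^2 to reach normal form y'' + P_1(x) y' + P_2(x) y = 0 with P_1(x) = 2 + 3/x and P_2(x) = 1/x - 3/x^2.
x = 0 is a singular point because the y'-coefficient 2 + 3/x has a pole at x = 0 and the y-coefficient 1/x - 3/x^2 has a pole at x = 0.
It is a regular singular point because x P_1(x) = p(x) = 2x + 3 and x^2 P_2(x) = q(x) = x - 3 are polynomials, hence analytic at x = 0.
p(0) = 3,  q(0) = -3.
Indicial equation: r(r-1) + p(0) r + q(0) = 0, i.e. r^2 + (p(0) - 1) r + q(0) = 0, i.e. r^2 + 2 r - 3 = 0.
Discriminant: (2)^2 - 4(-3) = 16, so r = (-2 ± 4)/2.
Solving: r_1 = 1, r_2 = -3.

indicial: r^2 + 2 r - 3 = 0; roots r_1 = 1, r_2 = -3


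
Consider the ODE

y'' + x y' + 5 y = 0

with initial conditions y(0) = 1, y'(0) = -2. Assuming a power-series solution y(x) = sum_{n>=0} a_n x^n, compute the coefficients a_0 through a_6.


Ansatz: y(x) = sum_{n>=0} a_n x^n, so y'(x) = sum_{n>=1} n a_n x^(n-1) and y''(x) = sum_{n>=2} n(n-1) a_n x^(n-2).
Substitute into P(x) y'' + Q(x) y' + R(x) y = 0 with P(x) = 1, Q(x) = x, R(x) = 5, and match powers of x.
Initial conditions: a_0 = 1, a_1 = -2.
Setting the coefficient of each power of x to zero and solving order by order (substituting the coefficients already found):
  x^0: 2 a_2 + 5 a_0 = 0  ->  2 a_2 = -5 a_0 = -5  ->  a_2 = -5/2
  x^1: 6 a_3 + 6 a_1 = 0  ->  6 a_3 = -6 a_1 = 12  ->  a_3 = 2
  x^2: 12 a_4 + 7 a_2 = 0  ->  12 a_4 = -7 a_2 = 35/2  ->  a_4 = 35/24
  x^3: 20 a_5 + 8 a_3 = 0  ->  20 a_5 = -8 a_3 = -16  ->  a_5 = -4/5
  x^4: 30 a_6 + 9 a_4 = 0  ->  30 a_6 = -9 a_4 = -105/8  ->  a_6 = -7/16
Truncated series: y(x) = 1 - 2 x - (5/2) x^2 + 2 x^3 + (35/24) x^4 - (4/5) x^5 - (7/16) x^6 + O(x^7).

a_0 = 1; a_1 = -2; a_2 = -5/2; a_3 = 2; a_4 = 35/24; a_5 = -4/5; a_6 = -7/16


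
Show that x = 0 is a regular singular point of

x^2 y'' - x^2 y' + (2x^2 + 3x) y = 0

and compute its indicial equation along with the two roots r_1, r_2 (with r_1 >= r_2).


Divide by x^2 to reach normal form y'' + P_1(x) y' + P_2(x) y = 0 with P_1(x) = -1 and P_2(x) = 2 + 3/x.
x = 0 is a singular point because the y-coefficient 2 + 3/x has a pole at x = 0.
It is a regular singular point because x P_1(x) = p(x) = -x and x^2 P_2(x) = q(x) = 2x^2 + 3x are polynomials, hence analytic at x = 0.
p(0) = 0,  q(0) = 0.
Indicial equation: r(r-1) + p(0) r + q(0) = 0, i.e. r^2 + (p(0) - 1) r + q(0) = 0, i.e. r^2 - 1 r = 0.
Discriminant: (-1)^2 - 4(0) = 1, so r = (1 ± 1)/2.
Solving: r_1 = 1, r_2 = 0.

indicial: r^2 - 1 r = 0; roots r_1 = 1, r_2 = 0


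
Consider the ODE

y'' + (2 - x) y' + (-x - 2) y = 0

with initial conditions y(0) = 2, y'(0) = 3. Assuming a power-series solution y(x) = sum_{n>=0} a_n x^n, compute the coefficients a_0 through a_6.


Ansatz: y(x) = sum_{n>=0} a_n x^n, so y'(x) = sum_{n>=1} n a_n x^(n-1) and y''(x) = sum_{n>=2} n(n-1) a_n x^(n-2).
Substitute into P(x) y'' + Q(x) y' + R(x) y = 0 with P(x) = 1, Q(x) = 2 - x, R(x) = -x - 2, and match powers of x.
Initial conditions: a_0 = 2, a_1 = 3.
Setting the coefficient of each power of x to zero and solving order by order (substituting the coefficients already found):
  x^0: 2 a_2 + 2 a_1 - 2 a_0 = 0  ->  2 a_2 = -2 a_1 + 2 a_0 = -2  ->  a_2 = -1
  x^1: 6 a_3 + 4 a_2 - 3 a_1 - a_0 = 0  ->  6 a_3 = -4 a_2 + 3 a_1 + a_0 = 15  ->  a_3 = 5/2
  x^2: 12 a_4 + 6 a_3 - 4 a_2 - a_1 = 0  ->  12 a_4 = -6 a_3 + 4 a_2 + a_1 = -16  ->  a_4 = -4/3
  x^3: 20 a_5 + 8 a_4 - 5 a_3 - a_2 = 0  ->  20 a_5 = -8 a_4 + 5 a_3 + a_2 = 133/6  ->  a_5 = 133/120
  x^4: 30 a_6 + 10 a_5 - 6 a_4 - a_3 = 0  ->  30 a_6 = -10 a_5 + 6 a_4 + a_3 = -199/12  ->  a_6 = -199/360
Truncated series: y(x) = 2 + 3 x - x^2 + (5/2) x^3 - (4/3) x^4 + (133/120) x^5 - (199/360) x^6 + O(x^7).

a_0 = 2; a_1 = 3; a_2 = -1; a_3 = 5/2; a_4 = -4/3; a_5 = 133/120; a_6 = -199/360


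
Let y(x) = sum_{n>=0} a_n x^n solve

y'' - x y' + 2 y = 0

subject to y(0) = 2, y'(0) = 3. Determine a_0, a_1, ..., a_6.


Ansatz: y(x) = sum_{n>=0} a_n x^n, so y'(x) = sum_{n>=1} n a_n x^(n-1) and y''(x) = sum_{n>=2} n(n-1) a_n x^(n-2).
Substitute into P(x) y'' + Q(x) y' + R(x) y = 0 with P(x) = 1, Q(x) = -x, R(x) = 2, and match powers of x.
Initial conditions: a_0 = 2, a_1 = 3.
Setting the coefficient of each power of x to zero and solving order by order (substituting the coefficients already found):
  x^0: 2 a_2 + 2 a_0 = 0  ->  2 a_2 = -2 a_0 = -4  ->  a_2 = -2
  x^1: 6 a_3 + a_1 = 0  ->  6 a_3 = -a_1 = -3  ->  a_3 = -1/2
  x^2: 12 a_4 = 0  ->  a_4 = 0
  x^3: 20 a_5 - a_3 = 0  ->  20 a_5 = a_3 = -1/2  ->  a_5 = -1/40
  x^4: 30 a_6 - 2 a_4 = 0  ->  30 a_6 = 2 a_4 = 0  ->  a_6 = 0
Truncated series: y(x) = 2 + 3 x - 2 x^2 - (1/2) x^3 - (1/40) x^5 + O(x^7).

a_0 = 2; a_1 = 3; a_2 = -2; a_3 = -1/2; a_4 = 0; a_5 = -1/40; a_6 = 0


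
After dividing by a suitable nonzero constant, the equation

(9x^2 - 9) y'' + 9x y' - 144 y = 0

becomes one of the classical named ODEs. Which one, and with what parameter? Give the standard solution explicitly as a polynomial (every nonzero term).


All three coefficients share the factor -9; dividing through by -9 gives  (1 - x^2) y'' - x y' + 16 y = 0.
This matches the Chebyshev equation (1 - x^2) y'' - x y' + n^2 y = 0 (note the -x y' term, not -2x y') with n^2 = 16, so n = 4; the polynomial solution is T_4(x).
With y = sum_k a_k x^k, matching x^k gives (k+2)(k+1) a_{k+2} = (k^2 - n^2) a_k = (k - 4)(k + 4) a_k. The right side vanishes at k = 4, so the series with the parity of 4 terminates at degree 4.
Standard normalization: leading coefficient of T_n is 2^(n-1), so a_4 = 2^3 = 8. Work downward with a_k = (k+1)(k+2) a_{k+2} / ((k - 4)(k + 4)):
  a_2 = (3)(4)(8) / ((2 - 4)(2 + 4)) = 96/(-12) = -8
  a_0 = (1)(2)(-8) / ((0 - 4)(0 + 4)) = -16/(-16) = 1
Hence T_4(x) = 8 x^4 - 8 x^2 + 1.

T_4(x); series = 8 x^4 - 8 x^2 + 1


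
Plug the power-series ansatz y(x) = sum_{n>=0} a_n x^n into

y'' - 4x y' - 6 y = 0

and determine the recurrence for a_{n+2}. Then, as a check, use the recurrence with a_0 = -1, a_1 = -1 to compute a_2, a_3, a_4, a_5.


Substitute y = sum_n a_n x^n.
y''(x) has coefficient (n+2)(n+1) a_{n+2} at x^n;
-4 x y'(x) has coefficient -4 n a_n at x^n (shift);
-6 y(x) has coefficient -6 a_n at x^n.
Matching x^n: (n+2)(n+1) a_{n+2} + (-4n - 6) a_n = 0.
Thus a_{n+2} = (4n + 6) / ((n+1)(n+2)) * a_n.

Check with a_0 = -1, a_1 = -1 (apply the recurrence for n = 0, 1, 2, 3): a_0 = -1, a_1 = -1, a_2 = -3, a_3 = -5/3, a_4 = -7/2, a_5 = -3/2.

a_(n+2) = (4n + 6) / ((n+1)(n+2)) * a_n; check: a_0 = -1, a_1 = -1, a_2 = -3, a_3 = -5/3, a_4 = -7/2, a_5 = -3/2
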